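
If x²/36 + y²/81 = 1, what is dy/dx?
Apply d/dx to both sides, remembering that y depends on x. Each occurrence of y therefore brings in a y' = dy/dx via the chain rule.

With F(x, y) equal to the left-hand side minus the right, differentiate F term by term:
  d/dx[x^2/36] = x/18
  d/dx[y^2/81] = 2y·y'/81
  d/dx[-1] = 0
Adding these up, d/dx[F] = 0 becomes
  (x/18) + (2y/81)·y' = 0,
so isolating y',
  dy/dx = -(x/18)/(2y/81) = -9x/(4y)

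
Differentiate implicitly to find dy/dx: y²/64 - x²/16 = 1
Differentiate the relation implicitly: treat y = y(x) and apply the chain rule, so every y-derivative picks up a y' = dy/dx factor.

With everything moved to the left-hand side, differentiate term by term:
  d/dx[-x^2/16] = -x/8
  d/dx[y^2/64] = y·y'/32
  d/dx[-1] = 0

Separating the contributions that come from x directly and those that come through y:
  without y':      -x/8
  multiplying y':  y/32

so (-x/8) + (y/32)·y' = 0, and therefore
  dy/dx = -(-x/8)/(y/32) = 4x/y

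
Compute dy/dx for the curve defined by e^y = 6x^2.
Differentiate the relation implicitly: treat y = y(x) and apply the chain rule, so every y-derivative picks up a y' = dy/dx factor.

With everything moved to the left-hand side, differentiate term by term:
  d/dx[-6x^2] = -12x
  d/dx[e^(y)] = y'·e^(y)

Separating the contributions that come from x directly and those that come through y:
  without y':      -12x
  multiplying y':  e^(y)

so (-12x) + (e^(y))·y' = 0, and therefore
  dy/dx = -(-12x)/(e^(y)) = 12x·e^(-y)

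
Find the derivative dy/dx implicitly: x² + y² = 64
Differentiate the relation implicitly: treat y = y(x) and apply the chain rule, so every y-derivative picks up a y' = dy/dx factor.

With everything moved to the left-hand side, differentiate term by term:
  d/dx[x^2] = 2x
  d/dx[y^2] = 2y·y'
  d/dx[-64] = 0

Separating the contributions that come from x directly and those that come through y:
  without y':      2x
  multiplying y':  2y

so (2x) + (2y)·y' = 0, and therefore
  dy/dx = -(2x)/(2y) = -x/y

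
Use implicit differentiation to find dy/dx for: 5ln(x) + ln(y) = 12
Apply d/dx to both sides, remembering that y depends on x. Each occurrence of y therefore brings in a y' = dy/dx via the chain rule.

With F(x, y) equal to the left-hand side minus the right, differentiate F term by term:
  d/dx[5ln(x)] = 5/x
  d/dx[ln(y)] = y'/y
  d/dx[-12] = 0
Adding these up, d/dx[F] = 0 becomes
  (5/x) + (1/y)·y' = 0,
so isolating y',
  dy/dx = -(5/x)/(1/y) = -5y/x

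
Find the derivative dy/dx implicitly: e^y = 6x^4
Differentiate the relation implicitly: treat y = y(x) and apply the chain rule, so every y-derivative picks up a y' = dy/dx factor.

With everything moved to the left-hand side, differentiate term by term:
  d/dx[-6x^4] = -24x^3
  d/dx[e^(y)] = y'·e^(y)

Separating the contributions that come from x directly and those that come through y:
  without y':      -24x^3
  multiplying y':  e^(y)

so (-24x^3) + (e^(y))·y' = 0, and therefore
  dy/dx = -(-24x^3)/(e^(y)) = 24x^3e^(-y)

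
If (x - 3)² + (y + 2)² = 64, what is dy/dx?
Take d/dx of both sides. Since y is implicitly a function of x, the chain rule attaches a y' = dy/dx factor whenever we differentiate through y.

Set F(x, y) = (left side) − (right side), so the curve is F = 0. Differentiating each term of F:
  d/dx[(x - 3)^2] = 2x - 6
  d/dx[(y + 2)^2] = 2·y'(y + 2)
  d/dx[-64] = 0

Collecting, the y'-free part is the partial derivative in x and the y' coefficient is the partial derivative in y:
  ∂F/∂x = 2x - 6
  ∂F/∂y = 2y + 4

so d/dx[F(x, y(x))] = ∂F/∂x + (∂F/∂y)·y' = 0. Rearranging,
  dy/dx = -(∂F/∂x)/(∂F/∂y) = -(2x - 6)/(2y + 4) = (3 - x)/(y + 2)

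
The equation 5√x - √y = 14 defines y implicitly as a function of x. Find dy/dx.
Take d/dx of both sides. Since y is implicitly a function of x, the chain rule attaches a y' = dy/dx factor whenever we differentiate through y.

Set F(x, y) = (left side) − (right side), so the curve is F = 0. Differentiating each term of F:
  d/dx[5√(x)] = 5/(2√(x))
  d/dx[-√(y)] = -y'/(2√(y))
  d/dx[-14] = 0

Collecting, the y'-free part is the partial derivative in x and the y' coefficient is the partial derivative in y:
  ∂F/∂x = 5/(2√(x))
  ∂F/∂y = -1/(2√(y))

so d/dx[F(x, y(x))] = ∂F/∂x + (∂F/∂y)·y' = 0. Rearranging,
  dy/dx = -(∂F/∂x)/(∂F/∂y) = -(5/(2√(x)))/(-1/(2√(y))) = 5√(y)/√(x)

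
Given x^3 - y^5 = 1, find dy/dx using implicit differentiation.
Apply d/dx to both sides, remembering that y depends on x. Each occurrence of y therefore brings in a y' = dy/dx via the chain rule.

With F(x, y) equal to the left-hand side minus the right, differentiate F term by term:
  d/dx[x^3] = 3x^2
  d/dx[-y^5] = -5y^4·y'
  d/dx[-1] = 0
Adding these up, d/dx[F] = 0 becomes
  (3x^2) + (-5y^4)·y' = 0,
so isolating y',
  dy/dx = -(3x^2)/(-5y^4) = 3x^2/(5y^4)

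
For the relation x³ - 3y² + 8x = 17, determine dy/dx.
Take d/dx of both sides. Since y is implicitly a function of x, the chain rule attaches a y' = dy/dx factor whenever we differentiate through y.

Set F(x, y) = (left side) − (right side), so the curve is F = 0. Differentiating each term of F:
  d/dx[x^3] = 3x^2
  d/dx[8x] = 8
  d/dx[-3y^2] = -6y·y'
  d/dx[-17] = 0

Collecting, the y'-free part is the partial derivative in x and the y' coefficient is the partial derivative in y:
  ∂F/∂x = 3x^2 + 8
  ∂F/∂y = -6y

so d/dx[F(x, y(x))] = ∂F/∂x + (∂F/∂y)·y' = 0. Rearranging,
  dy/dx = -(∂F/∂x)/(∂F/∂y) = -(3x^2 + 8)/(-6y) = (3x^2 + 8)/(6y)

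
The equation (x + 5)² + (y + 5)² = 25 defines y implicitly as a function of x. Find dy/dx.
Differentiate both sides with respect to x, treating y as y(x). By the chain rule, any term containing y contributes a factor of y' = dy/dx when we differentiate it.

Move every term to one side and write the relation as F(x, y) = 0. Term by term,
  d/dx[(x + 5)^2] = 2x + 10
  d/dx[(y + 5)^2] = 2·y'(y + 5)
  d/dx[-25] = 0

The pieces without y' make up ∂F/∂x and the coefficient of y' is ∂F/∂y:
  ∂F/∂x = 2x + 10,
  ∂F/∂y = 2y + 10.

Since d/dx[F] = ∂F/∂x + (∂F/∂y)·y' = 0, solve for y':
  (∂F/∂y)·y' = -∂F/∂x
  dy/dx = -(∂F/∂x)/(∂F/∂y) = -(2x + 10)/(2y + 10) = (-x - 5)/(y + 5)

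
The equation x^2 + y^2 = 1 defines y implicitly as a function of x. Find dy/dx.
Differentiate the relation implicitly: treat y = y(x) and apply the chain rule, so every y-derivative picks up a y' = dy/dx factor.

With everything moved to the left-hand side, differentiate term by term:
  d/dx[x^2] = 2x
  d/dx[y^2] = 2y·y'
  d/dx[-1] = 0

Separating the contributions that come from x directly and those that come through y:
  without y':      2x
  multiplying y':  2y

so (2x) + (2y)·y' = 0, and therefore
  dy/dx = -(2x)/(2y) = -x/y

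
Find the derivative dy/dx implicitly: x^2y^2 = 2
Differentiate both sides with respect to x, treating y as y(x). By the chain rule, any term containing y contributes a factor of y' = dy/dx when we differentiate it.

Move every term to one side and write the relation as F(x, y) = 0. Term by term,
  d/dx[x^2y^2] = 2x^2y·y' + 2xy^2
  d/dx[-2] = 0

The pieces without y' make up ∂F/∂x and the coefficient of y' is ∂F/∂y:
  ∂F/∂x = 2xy^2,
  ∂F/∂y = 2x^2y.

Since d/dx[F] = ∂F/∂x + (∂F/∂y)·y' = 0, solve for y':
  (∂F/∂y)·y' = -∂F/∂x
  dy/dx = -(∂F/∂x)/(∂F/∂y) = -(2xy^2)/(2x^2y) = -y/x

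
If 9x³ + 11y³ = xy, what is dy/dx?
Differentiate both sides with respect to x, treating y as y(x). By the chain rule, any term containing y contributes a factor of y' = dy/dx when we differentiate it.

Move every term to one side and write the relation as F(x, y) = 0. Term by term,
  d/dx[9x^3] = 27x^2
  d/dx[-xy] = -x·y' - y
  d/dx[11y^3] = 33y^2·y'

The pieces without y' make up ∂F/∂x and the coefficient of y' is ∂F/∂y:
  ∂F/∂x = 27x^2 - y,
  ∂F/∂y = -x + 33y^2.

Since d/dx[F] = ∂F/∂x + (∂F/∂y)·y' = 0, solve for y':
  (∂F/∂y)·y' = -∂F/∂x
  dy/dx = -(∂F/∂x)/(∂F/∂y) = -(27x^2 - y)/(-x + 33y^2) = (27x^2 - y)/(x - 33y^2)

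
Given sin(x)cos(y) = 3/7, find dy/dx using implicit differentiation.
Take d/dx of both sides. Since y is implicitly a function of x, the chain rule attaches a y' = dy/dx factor whenever we differentiate through y.

Set F(x, y) = (left side) − (right side), so the curve is F = 0. Differentiating each term of F:
  d/dx[sin(x)·cos(y)] = -y'·sin(x)·sin(y) + cos(x)·cos(y)
  d/dx[-3/7] = 0

Collecting, the y'-free part is the partial derivative in x and the y' coefficient is the partial derivative in y:
  ∂F/∂x = cos(x)·cos(y)
  ∂F/∂y = -sin(x)·sin(y)

so d/dx[F(x, y(x))] = ∂F/∂x + (∂F/∂y)·y' = 0. Rearranging,
  dy/dx = -(∂F/∂x)/(∂F/∂y) = -(cos(x)·cos(y))/(-sin(x)·sin(y)) = 1/(tan(x)·tan(y))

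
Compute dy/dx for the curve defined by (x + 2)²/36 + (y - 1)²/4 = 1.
Take d/dx of both sides. Since y is implicitly a function of x, the chain rule attaches a y' = dy/dx factor whenever we differentiate through y.

Set F(x, y) = (left side) − (right side), so the curve is F = 0. Differentiating each term of F:
  d/dx[(x + 2)^2/36] = x/18 + 1/9
  d/dx[(y - 1)^2/4] = y'(y - 1)/2
  d/dx[-1] = 0

Collecting, the y'-free part is the partial derivative in x and the y' coefficient is the partial derivative in y:
  ∂F/∂x = x/18 + 1/9
  ∂F/∂y = y/2 - 1/2

so d/dx[F(x, y(x))] = ∂F/∂x + (∂F/∂y)·y' = 0. Rearranging,
  dy/dx = -(∂F/∂x)/(∂F/∂y) = -(x/18 + 1/9)/(y/2 - 1/2)
        = -((x + 2)/18)/((y - 1)/2) = (-x - 2)/(9(y - 1))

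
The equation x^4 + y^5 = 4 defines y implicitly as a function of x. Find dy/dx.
Apply d/dx to both sides, remembering that y depends on x. Each occurrence of y therefore brings in a y' = dy/dx via the chain rule.

With F(x, y) equal to the left-hand side minus the right, differentiate F term by term:
  d/dx[x^4] = 4x^3
  d/dx[y^5] = 5y^4·y'
  d/dx[-4] = 0
Adding these up, d/dx[F] = 0 becomes
  (4x^3) + (5y^4)·y' = 0,
so isolating y',
  dy/dx = -(4x^3)/(5y^4) = -4x^3/(5y^4)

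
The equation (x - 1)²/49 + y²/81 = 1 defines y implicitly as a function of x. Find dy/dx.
Take d/dx of both sides. Since y is implicitly a function of x, the chain rule attaches a y' = dy/dx factor whenever we differentiate through y.

Set F(x, y) = (left side) − (right side), so the curve is F = 0. Differentiating each term of F:
  d/dx[y^2/81] = 2y·y'/81
  d/dx[(x - 1)^2/49] = 2x/49 - 2/49
  d/dx[-1] = 0

Collecting, the y'-free part is the partial derivative in x and the y' coefficient is the partial derivative in y:
  ∂F/∂x = 2x/49 - 2/49
  ∂F/∂y = 2y/81

so d/dx[F(x, y(x))] = ∂F/∂x + (∂F/∂y)·y' = 0. Rearranging,
  dy/dx = -(∂F/∂x)/(∂F/∂y) = -(2x/49 - 2/49)/(2y/81)
        = -(2(x - 1)/49)/(2y/81) = 81(1 - x)/(49y)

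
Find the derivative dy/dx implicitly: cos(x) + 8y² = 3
Apply d/dx to both sides, remembering that y depends on x. Each occurrence of y therefore brings in a y' = dy/dx via the chain rule.

With F(x, y) equal to the left-hand side minus the right, differentiate F term by term:
  d/dx[8y^2] = 16y·y'
  d/dx[cos(x)] = -sin(x)
  d/dx[-3] = 0
Adding these up, d/dx[F] = 0 becomes
  (-sin(x)) + (16y)·y' = 0,
so isolating y',
  dy/dx = -(-sin(x))/(16y) = sin(x)/(16y)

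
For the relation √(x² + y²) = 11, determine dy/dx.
Differentiate the relation implicitly: treat y = y(x) and apply the chain rule, so every y-derivative picks up a y' = dy/dx factor.

With everything moved to the left-hand side, differentiate term by term:
  d/dx[√(x^2 + y^2)] = (x + y·y')/√(x^2 + y^2)
  d/dx[-11] = 0

Separating the contributions that come from x directly and those that come through y:
  without y':      x/√(x^2 + y^2)
  multiplying y':  y/√(x^2 + y^2)

so (x/√(x^2 + y^2)) + (y/√(x^2 + y^2))·y' = 0, and therefore
  dy/dx = -(x/√(x^2 + y^2))/(y/√(x^2 + y^2)) = -x/y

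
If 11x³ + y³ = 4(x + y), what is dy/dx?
Differentiate both sides with respect to x, treating y as y(x). By the chain rule, any term containing y contributes a factor of y' = dy/dx when we differentiate it.

Move every term to one side and write the relation as F(x, y) = 0. Term by term,
  d/dx[11x^3] = 33x^2
  d/dx[-4x] = -4
  d/dx[y^3] = 3y^2·y'
  d/dx[-4y] = -4·y'

The pieces without y' make up ∂F/∂x and the coefficient of y' is ∂F/∂y:
  ∂F/∂x = 33x^2 - 4,
  ∂F/∂y = 3y^2 - 4.

Since d/dx[F] = ∂F/∂x + (∂F/∂y)·y' = 0, solve for y':
  (∂F/∂y)·y' = -∂F/∂x
  dy/dx = -(∂F/∂x)/(∂F/∂y) = -(33x^2 - 4)/(3y^2 - 4) = (4 - 33x^2)/(3y^2 - 4)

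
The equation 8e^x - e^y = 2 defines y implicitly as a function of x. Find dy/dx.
Differentiate the relation implicitly: treat y = y(x) and apply the chain rule, so every y-derivative picks up a y' = dy/dx factor.

With everything moved to the left-hand side, differentiate term by term:
  d/dx[8e^(x)] = 8e^(x)
  d/dx[-e^(y)] = -y'·e^(y)
  d/dx[-2] = 0

Separating the contributions that come from x directly and those that come through y:
  without y':      8e^(x)
  multiplying y':  -e^(y)

so (8e^(x)) + (-e^(y))·y' = 0, and therefore
  dy/dx = -(8e^(x))/(-e^(y)) = 8e^(x - y)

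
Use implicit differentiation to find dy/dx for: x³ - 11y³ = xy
Apply d/dx to both sides, remembering that y depends on x. Each occurrence of y therefore brings in a y' = dy/dx via the chain rule.

With F(x, y) equal to the left-hand side minus the right, differentiate F term by term:
  d/dx[x^3] = 3x^2
  d/dx[-xy] = -x·y' - y
  d/dx[-11y^3] = -33y^2·y'
Adding these up, d/dx[F] = 0 becomes
  (3x^2 - y) + (-x - 33y^2)·y' = 0,
so isolating y',
  dy/dx = -(3x^2 - y)/(-x - 33y^2) = (3x^2 - y)/(x + 33y^2)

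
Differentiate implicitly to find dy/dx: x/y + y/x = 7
Apply d/dx to both sides, remembering that y depends on x. Each occurrence of y therefore brings in a y' = dy/dx via the chain rule.

With F(x, y) equal to the left-hand side minus the right, differentiate F term by term:
  d/dx[x/y] = -x·y'/y^2 + 1/y
  d/dx[y/x] = y'/x - y/x^2
  d/dx[-7] = 0
Adding these up, d/dx[F] = 0 becomes
  (1/y - y/x^2) + (-x/y^2 + 1/x)·y' = 0,
so isolating y',
  dy/dx = -(1/y - y/x^2)/(-x/y^2 + 1/x)
        = -((x - y)(x + y)/(x^2y))/(-(x - y)(x + y)/(xy^2)) = y/x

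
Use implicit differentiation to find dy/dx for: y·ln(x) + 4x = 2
Take d/dx of both sides. Since y is implicitly a function of x, the chain rule attaches a y' = dy/dx factor whenever we differentiate through y.

Set F(x, y) = (left side) − (right side), so the curve is F = 0. Differentiating each term of F:
  d/dx[4x] = 4
  d/dx[y·ln(x)] = y'·ln(x) + y/x
  d/dx[-2] = 0

Collecting, the y'-free part is the partial derivative in x and the y' coefficient is the partial derivative in y:
  ∂F/∂x = 4 + y/x
  ∂F/∂y = ln(x)

so d/dx[F(x, y(x))] = ∂F/∂x + (∂F/∂y)·y' = 0. Rearranging,
  dy/dx = -(∂F/∂x)/(∂F/∂y) = -(4 + y/x)/(ln(x))
        = -((4x + y)/x)/(ln(x)) = (-4x - y)/(x·ln(x))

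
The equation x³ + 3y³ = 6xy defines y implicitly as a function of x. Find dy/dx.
Differentiate the relation implicitly: treat y = y(x) and apply the chain rule, so every y-derivative picks up a y' = dy/dx factor.

With everything moved to the left-hand side, differentiate term by term:
  d/dx[x^3] = 3x^2
  d/dx[-6xy] = -6x·y' - 6y
  d/dx[3y^3] = 9y^2·y'

Separating the contributions that come from x directly and those that come through y:
  without y':      3x^2 - 6y
  multiplying y':  -6x + 9y^2

so (3x^2 - 6y) + (-6x + 9y^2)·y' = 0, and therefore
  dy/dx = -(3x^2 - 6y)/(-6x + 9y^2) = (x^2 - 2y)/(2x - 3y^2)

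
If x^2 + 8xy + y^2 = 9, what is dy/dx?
Apply d/dx to both sides, remembering that y depends on x. Each occurrence of y therefore brings in a y' = dy/dx via the chain rule.

With F(x, y) equal to the left-hand side minus the right, differentiate F term by term:
  d/dx[x^2] = 2x
  d/dx[8xy] = 8x·y' + 8y
  d/dx[y^2] = 2y·y'
  d/dx[-9] = 0
Adding these up, d/dx[F] = 0 becomes
  (2x + 8y) + (8x + 2y)·y' = 0,
so isolating y',
  dy/dx = -(2x + 8y)/(8x + 2y) = (-x - 4y)/(4x + y)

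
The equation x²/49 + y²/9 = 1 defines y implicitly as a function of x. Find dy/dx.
Differentiate both sides with respect to x, treating y as y(x). By the chain rule, any term containing y contributes a factor of y' = dy/dx when we differentiate it.

Move every term to one side and write the relation as F(x, y) = 0. Term by term,
  d/dx[x^2/49] = 2x/49
  d/dx[y^2/9] = 2y·y'/9
  d/dx[-1] = 0

The pieces without y' make up ∂F/∂x and the coefficient of y' is ∂F/∂y:
  ∂F/∂x = 2x/49,
  ∂F/∂y = 2y/9.

Since d/dx[F] = ∂F/∂x + (∂F/∂y)·y' = 0, solve for y':
  (∂F/∂y)·y' = -∂F/∂x
  dy/dx = -(∂F/∂x)/(∂F/∂y) = -(2x/49)/(2y/9) = -9x/(49y)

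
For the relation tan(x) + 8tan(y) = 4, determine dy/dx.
Differentiate both sides with respect to x, treating y as y(x). By the chain rule, any term containing y contributes a factor of y' = dy/dx when we differentiate it.

Move every term to one side and write the relation as F(x, y) = 0. Term by term,
  d/dx[tan(x)] = tan(x)^2 + 1
  d/dx[8tan(y)] = 8·y'(tan(y)^2 + 1)
  d/dx[-4] = 0

The pieces without y' make up ∂F/∂x and the coefficient of y' is ∂F/∂y:
  ∂F/∂x = tan(x)^2 + 1,
  ∂F/∂y = 8tan(y)^2 + 8.

Since d/dx[F] = ∂F/∂x + (∂F/∂y)·y' = 0, solve for y':
  (∂F/∂y)·y' = -∂F/∂x
  dy/dx = -(∂F/∂x)/(∂F/∂y) = -(tan(x)^2 + 1)/(8tan(y)^2 + 8) = -cos(y)^2/(8cos(x)^2)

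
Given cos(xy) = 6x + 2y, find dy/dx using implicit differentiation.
Differentiate the relation implicitly: treat y = y(x) and apply the chain rule, so every y-derivative picks up a y' = dy/dx factor.

With everything moved to the left-hand side, differentiate term by term:
  d/dx[-6x] = -6
  d/dx[-2y] = -2·y'
  d/dx[cos(xy)] = -(x·y' + y)·sin(xy)

Separating the contributions that come from x directly and those that come through y:
  without y':      -y·sin(xy) - 6
  multiplying y':  -x·sin(xy) - 2

so (-y·sin(xy) - 6) + (-x·sin(xy) - 2)·y' = 0, and therefore
  dy/dx = -(-y·sin(xy) - 6)/(-x·sin(xy) - 2) = -(y·sin(xy) + 6)/(x·sin(xy) + 2)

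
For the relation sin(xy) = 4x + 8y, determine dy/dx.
Differentiate both sides with respect to x, treating y as y(x). By the chain rule, any term containing y contributes a factor of y' = dy/dx when we differentiate it.

Move every term to one side and write the relation as F(x, y) = 0. Term by term,
  d/dx[-4x] = -4
  d/dx[-8y] = -8·y'
  d/dx[sin(xy)] = (x·y' + y)·cos(xy)

The pieces without y' make up ∂F/∂x and the coefficient of y' is ∂F/∂y:
  ∂F/∂x = y·cos(xy) - 4,
  ∂F/∂y = x·cos(xy) - 8.

Since d/dx[F] = ∂F/∂x + (∂F/∂y)·y' = 0, solve for y':
  (∂F/∂y)·y' = -∂F/∂x
  dy/dx = -(∂F/∂x)/(∂F/∂y) = -(y·cos(xy) - 4)/(x·cos(xy) - 8) = (-y·cos(xy) + 4)/(x·cos(xy) - 8)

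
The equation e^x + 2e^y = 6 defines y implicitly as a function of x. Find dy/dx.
Take d/dx of both sides. Since y is implicitly a function of x, the chain rule attaches a y' = dy/dx factor whenever we differentiate through y.

Set F(x, y) = (left side) − (right side), so the curve is F = 0. Differentiating each term of F:
  d/dx[e^(x)] = e^(x)
  d/dx[2e^(y)] = 2·y'·e^(y)
  d/dx[-6] = 0

Collecting, the y'-free part is the partial derivative in x and the y' coefficient is the partial derivative in y:
  ∂F/∂x = e^(x)
  ∂F/∂y = 2e^(y)

so d/dx[F(x, y(x))] = ∂F/∂x + (∂F/∂y)·y' = 0. Rearranging,
  dy/dx = -(∂F/∂x)/(∂F/∂y) = -(e^(x))/(2e^(y)) = -e^(x - y)/2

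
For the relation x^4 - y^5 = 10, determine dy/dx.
Apply d/dx to both sides, remembering that y depends on x. Each occurrence of y therefore brings in a y' = dy/dx via the chain rule.

With F(x, y) equal to the left-hand side minus the right, differentiate F term by term:
  d/dx[x^4] = 4x^3
  d/dx[-y^5] = -5y^4·y'
  d/dx[-10] = 0
Adding these up, d/dx[F] = 0 becomes
  (4x^3) + (-5y^4)·y' = 0,
so isolating y',
  dy/dx = -(4x^3)/(-5y^4) = 4x^3/(5y^4)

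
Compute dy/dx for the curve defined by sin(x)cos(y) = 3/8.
Differentiate both sides with respect to x, treating y as y(x). By the chain rule, any term containing y contributes a factor of y' = dy/dx when we differentiate it.

Move every term to one side and write the relation as F(x, y) = 0. Term by term,
  d/dx[sin(x)·cos(y)] = -y'·sin(x)·sin(y) + cos(x)·cos(y)
  d/dx[-3/8] = 0

The pieces without y' make up ∂F/∂x and the coefficient of y' is ∂F/∂y:
  ∂F/∂x = cos(x)·cos(y),
  ∂F/∂y = -sin(x)·sin(y).

Since d/dx[F] = ∂F/∂x + (∂F/∂y)·y' = 0, solve for y':
  (∂F/∂y)·y' = -∂F/∂x
  dy/dx = -(∂F/∂x)/(∂F/∂y) = -(cos(x)·cos(y))/(-sin(x)·sin(y)) = 1/(tan(x)·tan(y))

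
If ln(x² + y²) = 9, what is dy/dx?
Differentiate the relation implicitly: treat y = y(x) and apply the chain rule, so every y-derivative picks up a y' = dy/dx factor.

With everything moved to the left-hand side, differentiate term by term:
  d/dx[ln(x^2 + y^2)] = (2x + 2y·y')/(x^2 + y^2)
  d/dx[-9] = 0

Separating the contributions that come from x directly and those that come through y:
  without y':      2x/(x^2 + y^2)
  multiplying y':  2y/(x^2 + y^2)

so (2x/(x^2 + y^2)) + (2y/(x^2 + y^2))·y' = 0, and therefore
  dy/dx = -(2x/(x^2 + y^2))/(2y/(x^2 + y^2)) = -x/y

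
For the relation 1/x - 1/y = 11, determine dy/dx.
Apply d/dx to both sides, remembering that y depends on x. Each occurrence of y therefore brings in a y' = dy/dx via the chain rule.

With F(x, y) equal to the left-hand side minus the right, differentiate F term by term:
  d/dx[-1/y] = y'/y^2
  d/dx[1/x] = -1/x^2
  d/dx[-11] = 0
Adding these up, d/dx[F] = 0 becomes
  (-1/x^2) + (y^(-2))·y' = 0,
so isolating y',
  dy/dx = -(-1/x^2)/(y^(-2)) = y^2/x^2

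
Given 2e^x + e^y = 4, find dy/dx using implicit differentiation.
Apply d/dx to both sides, remembering that y depends on x. Each occurrence of y therefore brings in a y' = dy/dx via the chain rule.

With F(x, y) equal to the left-hand side minus the right, differentiate F term by term:
  d/dx[2e^(x)] = 2e^(x)
  d/dx[e^(y)] = y'·e^(y)
  d/dx[-4] = 0
Adding these up, d/dx[F] = 0 becomes
  (2e^(x)) + (e^(y))·y' = 0,
so isolating y',
  dy/dx = -(2e^(x))/(e^(y)) = -2e^(x - y)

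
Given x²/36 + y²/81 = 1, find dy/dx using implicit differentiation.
Differentiate the relation implicitly: treat y = y(x) and apply the chain rule, so every y-derivative picks up a y' = dy/dx factor.

With everything moved to the left-hand side, differentiate term by term:
  d/dx[x^2/36] = x/18
  d/dx[y^2/81] = 2y·y'/81
  d/dx[-1] = 0

Separating the contributions that come from x directly and those that come through y:
  without y':      x/18
  multiplying y':  2y/81

so (x/18) + (2y/81)·y' = 0, and therefore
  dy/dx = -(x/18)/(2y/81) = -9x/(4y)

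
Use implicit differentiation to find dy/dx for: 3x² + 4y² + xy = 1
Differentiate the relation implicitly: treat y = y(x) and apply the chain rule, so every y-derivative picks up a y' = dy/dx factor.

With everything moved to the left-hand side, differentiate term by term:
  d/dx[3x^2] = 6x
  d/dx[xy] = x·y' + y
  d/dx[4y^2] = 8y·y'
  d/dx[-1] = 0

Separating the contributions that come from x directly and those that come through y:
  without y':      6x + y
  multiplying y':  x + 8y

so (6x + y) + (x + 8y)·y' = 0, and therefore
  dy/dx = -(6x + y)/(x + 8y) = (-6x - y)/(x + 8y)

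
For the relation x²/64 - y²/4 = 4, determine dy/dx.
Take d/dx of both sides. Since y is implicitly a function of x, the chain rule attaches a y' = dy/dx factor whenever we differentiate through y.

Set F(x, y) = (left side) − (right side), so the curve is F = 0. Differentiating each term of F:
  d/dx[x^2/64] = x/32
  d/dx[-y^2/4] = -y·y'/2
  d/dx[-4] = 0

Collecting, the y'-free part is the partial derivative in x and the y' coefficient is the partial derivative in y:
  ∂F/∂x = x/32
  ∂F/∂y = -y/2

so d/dx[F(x, y(x))] = ∂F/∂x + (∂F/∂y)·y' = 0. Rearranging,
  dy/dx = -(∂F/∂x)/(∂F/∂y) = -(x/32)/(-y/2) = x/(16y)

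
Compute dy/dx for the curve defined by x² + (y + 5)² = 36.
Differentiate both sides with respect to x, treating y as y(x). By the chain rule, any term containing y contributes a factor of y' = dy/dx when we differentiate it.

Move every term to one side and write the relation as F(x, y) = 0. Term by term,
  d/dx[x^2] = 2x
  d/dx[(y + 5)^2] = 2·y'(y + 5)
  d/dx[-36] = 0

The pieces without y' make up ∂F/∂x and the coefficient of y' is ∂F/∂y:
  ∂F/∂x = 2x,
  ∂F/∂y = 2y + 10.

Since d/dx[F] = ∂F/∂x + (∂F/∂y)·y' = 0, solve for y':
  (∂F/∂y)·y' = -∂F/∂x
  dy/dx = -(∂F/∂x)/(∂F/∂y) = -(2x)/(2y + 10) = -x/(y + 5)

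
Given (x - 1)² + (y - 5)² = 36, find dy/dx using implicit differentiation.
Differentiate the relation implicitly: treat y = y(x) and apply the chain rule, so every y-derivative picks up a y' = dy/dx factor.

With everything moved to the left-hand side, differentiate term by term:
  d/dx[(x - 1)^2] = 2x - 2
  d/dx[(y - 5)^2] = 2·y'(y - 5)
  d/dx[-36] = 0

Separating the contributions that come from x directly and those that come through y:
  without y':      2x - 2
  multiplying y':  2y - 10

so (2x - 2) + (2y - 10)·y' = 0, and therefore
  dy/dx = -(2x - 2)/(2y - 10) = (1 - x)/(y - 5)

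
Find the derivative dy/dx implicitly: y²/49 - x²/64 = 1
Take d/dx of both sides. Since y is implicitly a function of x, the chain rule attaches a y' = dy/dx factor whenever we differentiate through y.

Set F(x, y) = (left side) − (right side), so the curve is F = 0. Differentiating each term of F:
  d/dx[-x^2/64] = -x/32
  d/dx[y^2/49] = 2y·y'/49
  d/dx[-1] = 0

Collecting, the y'-free part is the partial derivative in x and the y' coefficient is the partial derivative in y:
  ∂F/∂x = -x/32
  ∂F/∂y = 2y/49

so d/dx[F(x, y(x))] = ∂F/∂x + (∂F/∂y)·y' = 0. Rearranging,
  dy/dx = -(∂F/∂x)/(∂F/∂y) = -(-x/32)/(2y/49) = 49x/(64y)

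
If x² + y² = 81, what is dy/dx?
Take d/dx of both sides. Since y is implicitly a function of x, the chain rule attaches a y' = dy/dx factor whenever we differentiate through y.

Set F(x, y) = (left side) − (right side), so the curve is F = 0. Differentiating each term of F:
  d/dx[x^2] = 2x
  d/dx[y^2] = 2y·y'
  d/dx[-81] = 0

Collecting, the y'-free part is the partial derivative in x and the y' coefficient is the partial derivative in y:
  ∂F/∂x = 2x
  ∂F/∂y = 2y

so d/dx[F(x, y(x))] = ∂F/∂x + (∂F/∂y)·y' = 0. Rearranging,
  dy/dx = -(∂F/∂x)/(∂F/∂y) = -(2x)/(2y) = -x/y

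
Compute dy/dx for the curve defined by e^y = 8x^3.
Differentiate both sides with respect to x, treating y as y(x). By the chain rule, any term containing y contributes a factor of y' = dy/dx when we differentiate it.

Move every term to one side and write the relation as F(x, y) = 0. Term by term,
  d/dx[-8x^3] = -24x^2
  d/dx[e^(y)] = y'·e^(y)

The pieces without y' make up ∂F/∂x and the coefficient of y' is ∂F/∂y:
  ∂F/∂x = -24x^2,
  ∂F/∂y = e^(y).

Since d/dx[F] = ∂F/∂x + (∂F/∂y)·y' = 0, solve for y':
  (∂F/∂y)·y' = -∂F/∂x
  dy/dx = -(∂F/∂x)/(∂F/∂y) = -(-24x^2)/(e^(y)) = 24x^2e^(-y)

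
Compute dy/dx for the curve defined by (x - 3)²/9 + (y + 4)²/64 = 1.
Apply d/dx to both sides, remembering that y depends on x. Each occurrence of y therefore brings in a y' = dy/dx via the chain rule.

With F(x, y) equal to the left-hand side minus the right, differentiate F term by term:
  d/dx[(x - 3)^2/9] = 2x/9 - 2/3
  d/dx[(y + 4)^2/64] = y'(y + 4)/32
  d/dx[-1] = 0
Adding these up, d/dx[F] = 0 becomes
  (2x/9 - 2/3) + (y/32 + 1/8)·y' = 0,
so isolating y',
  dy/dx = -(2x/9 - 2/3)/(y/32 + 1/8)
        = -(2(x - 3)/9)/((y + 4)/32) = 64(3 - x)/(9(y + 4))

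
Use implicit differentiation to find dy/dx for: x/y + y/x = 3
Take d/dx of both sides. Since y is implicitly a function of x, the chain rule attaches a y' = dy/dx factor whenever we differentiate through y.

Set F(x, y) = (left side) − (right side), so the curve is F = 0. Differentiating each term of F:
  d/dx[x/y] = -x·y'/y^2 + 1/y
  d/dx[y/x] = y'/x - y/x^2
  d/dx[-3] = 0

Collecting, the y'-free part is the partial derivative in x and the y' coefficient is the partial derivative in y:
  ∂F/∂x = 1/y - y/x^2
  ∂F/∂y = -x/y^2 + 1/x

so d/dx[F(x, y(x))] = ∂F/∂x + (∂F/∂y)·y' = 0. Rearranging,
  dy/dx = -(∂F/∂x)/(∂F/∂y) = -(1/y - y/x^2)/(-x/y^2 + 1/x)
        = -((x - y)(x + y)/(x^2y))/(-(x - y)(x + y)/(xy^2)) = y/x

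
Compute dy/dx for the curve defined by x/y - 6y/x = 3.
Apply d/dx to both sides, remembering that y depends on x. Each occurrence of y therefore brings in a y' = dy/dx via the chain rule.

With F(x, y) equal to the left-hand side minus the right, differentiate F term by term:
  d/dx[x/y] = -x·y'/y^2 + 1/y
  d/dx[-6y/x] = -6·y'/x + 6y/x^2
  d/dx[-3] = 0
Adding these up, d/dx[F] = 0 becomes
  (1/y + 6y/x^2) + (-x/y^2 - 6/x)·y' = 0,
so isolating y',
  dy/dx = -(1/y + 6y/x^2)/(-x/y^2 - 6/x)
        = -((x^2 + 6y^2)/(x^2y))/(-(x^2 + 6y^2)/(xy^2)) = y/x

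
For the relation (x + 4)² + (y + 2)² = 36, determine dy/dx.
Differentiate both sides with respect to x, treating y as y(x). By the chain rule, any term containing y contributes a factor of y' = dy/dx when we differentiate it.

Move every term to one side and write the relation as F(x, y) = 0. Term by term,
  d/dx[(x + 4)^2] = 2x + 8
  d/dx[(y + 2)^2] = 2·y'(y + 2)
  d/dx[-36] = 0

The pieces without y' make up ∂F/∂x and the coefficient of y' is ∂F/∂y:
  ∂F/∂x = 2x + 8,
  ∂F/∂y = 2y + 4.

Since d/dx[F] = ∂F/∂x + (∂F/∂y)·y' = 0, solve for y':
  (∂F/∂y)·y' = -∂F/∂x
  dy/dx = -(∂F/∂x)/(∂F/∂y) = -(2x + 8)/(2y + 4) = (-x - 4)/(y + 2)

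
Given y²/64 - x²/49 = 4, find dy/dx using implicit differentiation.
Take d/dx of both sides. Since y is implicitly a function of x, the chain rule attaches a y' = dy/dx factor whenever we differentiate through y.

Set F(x, y) = (left side) − (right side), so the curve is F = 0. Differentiating each term of F:
  d/dx[-x^2/49] = -2x/49
  d/dx[y^2/64] = y·y'/32
  d/dx[-4] = 0

Collecting, the y'-free part is the partial derivative in x and the y' coefficient is the partial derivative in y:
  ∂F/∂x = -2x/49
  ∂F/∂y = y/32

so d/dx[F(x, y(x))] = ∂F/∂x + (∂F/∂y)·y' = 0. Rearranging,
  dy/dx = -(∂F/∂x)/(∂F/∂y) = -(-2x/49)/(y/32) = 64x/(49y)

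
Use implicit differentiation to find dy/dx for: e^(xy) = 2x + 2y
Take d/dx of both sides. Since y is implicitly a function of x, the chain rule attaches a y' = dy/dx factor whenever we differentiate through y.

Set F(x, y) = (left side) − (right side), so the curve is F = 0. Differentiating each term of F:
  d/dx[-2x] = -2
  d/dx[-2y] = -2·y'
  d/dx[e^(xy)] = (x·y' + y)·e^(xy)

Collecting, the y'-free part is the partial derivative in x and the y' coefficient is the partial derivative in y:
  ∂F/∂x = y·e^(xy) - 2
  ∂F/∂y = x·e^(xy) - 2

so d/dx[F(x, y(x))] = ∂F/∂x + (∂F/∂y)·y' = 0. Rearranging,
  dy/dx = -(∂F/∂x)/(∂F/∂y) = -(y·e^(xy) - 2)/(x·e^(xy) - 2) = (-y·e^(xy) + 2)/(x·e^(xy) - 2)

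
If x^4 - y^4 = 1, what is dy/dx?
Differentiate both sides with respect to x, treating y as y(x). By the chain rule, any term containing y contributes a factor of y' = dy/dx when we differentiate it.

Move every term to one side and write the relation as F(x, y) = 0. Term by term,
  d/dx[x^4] = 4x^3
  d/dx[-y^4] = -4y^3·y'
  d/dx[-1] = 0

The pieces without y' make up ∂F/∂x and the coefficient of y' is ∂F/∂y:
  ∂F/∂x = 4x^3,
  ∂F/∂y = -4y^3.

Since d/dx[F] = ∂F/∂x + (∂F/∂y)·y' = 0, solve for y':
  (∂F/∂y)·y' = -∂F/∂x
  dy/dx = -(∂F/∂x)/(∂F/∂y) = -(4x^3)/(-4y^3) = x^3/y^3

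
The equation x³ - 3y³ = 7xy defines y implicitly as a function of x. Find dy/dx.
Differentiate both sides with respect to x, treating y as y(x). By the chain rule, any term containing y contributes a factor of y' = dy/dx when we differentiate it.

Move every term to one side and write the relation as F(x, y) = 0. Term by term,
  d/dx[x^3] = 3x^2
  d/dx[-7xy] = -7x·y' - 7y
  d/dx[-3y^3] = -9y^2·y'

The pieces without y' make up ∂F/∂x and the coefficient of y' is ∂F/∂y:
  ∂F/∂x = 3x^2 - 7y,
  ∂F/∂y = -7x - 9y^2.

Since d/dx[F] = ∂F/∂x + (∂F/∂y)·y' = 0, solve for y':
  (∂F/∂y)·y' = -∂F/∂x
  dy/dx = -(∂F/∂x)/(∂F/∂y) = -(3x^2 - 7y)/(-7x - 9y^2) = (3x^2 - 7y)/(7x + 9y^2)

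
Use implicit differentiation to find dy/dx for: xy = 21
Differentiate both sides with respect to x, treating y as y(x). By the chain rule, any term containing y contributes a factor of y' = dy/dx when we differentiate it.

Move every term to one side and write the relation as F(x, y) = 0. Term by term,
  d/dx[xy] = x·y' + y
  d/dx[-21] = 0

The pieces without y' make up ∂F/∂x and the coefficient of y' is ∂F/∂y:
  ∂F/∂x = y,
  ∂F/∂y = x.

Since d/dx[F] = ∂F/∂x + (∂F/∂y)·y' = 0, solve for y':
  (∂F/∂y)·y' = -∂F/∂x
  dy/dx = -(∂F/∂x)/(∂F/∂y) = -(y)/(x) = -y/x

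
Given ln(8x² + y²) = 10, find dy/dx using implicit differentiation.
Differentiate the relation implicitly: treat y = y(x) and apply the chain rule, so every y-derivative picks up a y' = dy/dx factor.

With everything moved to the left-hand side, differentiate term by term:
  d/dx[ln(8x^2 + y^2)] = (16x + 2y·y')/(8x^2 + y^2)
  d/dx[-10] = 0

Separating the contributions that come from x directly and those that come through y:
  without y':      16x/(8x^2 + y^2)
  multiplying y':  2y/(8x^2 + y^2)

so (16x/(8x^2 + y^2)) + (2y/(8x^2 + y^2))·y' = 0, and therefore
  dy/dx = -(16x/(8x^2 + y^2))/(2y/(8x^2 + y^2)) = -8x/y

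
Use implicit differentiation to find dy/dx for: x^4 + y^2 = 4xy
Differentiate both sides with respect to x, treating y as y(x). By the chain rule, any term containing y contributes a factor of y' = dy/dx when we differentiate it.

Move every term to one side and write the relation as F(x, y) = 0. Term by term,
  d/dx[x^4] = 4x^3
  d/dx[-4xy] = -4x·y' - 4y
  d/dx[y^2] = 2y·y'

The pieces without y' make up ∂F/∂x and the coefficient of y' is ∂F/∂y:
  ∂F/∂x = 4x^3 - 4y,
  ∂F/∂y = -4x + 2y.

Since d/dx[F] = ∂F/∂x + (∂F/∂y)·y' = 0, solve for y':
  (∂F/∂y)·y' = -∂F/∂x
  dy/dx = -(∂F/∂x)/(∂F/∂y) = -(4x^3 - 4y)/(-4x + 2y) = 2(x^3 - y)/(2x - y)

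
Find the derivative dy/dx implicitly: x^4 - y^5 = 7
Differentiate the relation implicitly: treat y = y(x) and apply the chain rule, so every y-derivative picks up a y' = dy/dx factor.

With everything moved to the left-hand side, differentiate term by term:
  d/dx[x^4] = 4x^3
  d/dx[-y^5] = -5y^4·y'
  d/dx[-7] = 0

Separating the contributions that come from x directly and those that come through y:
  without y':      4x^3
  multiplying y':  -5y^4

so (4x^3) + (-5y^4)·y' = 0, and therefore
  dy/dx = -(4x^3)/(-5y^4) = 4x^3/(5y^4)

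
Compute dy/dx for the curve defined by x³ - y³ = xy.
Take d/dx of both sides. Since y is implicitly a function of x, the chain rule attaches a y' = dy/dx factor whenever we differentiate through y.

Set F(x, y) = (left side) − (right side), so the curve is F = 0. Differentiating each term of F:
  d/dx[x^3] = 3x^2
  d/dx[-xy] = -x·y' - y
  d/dx[-y^3] = -3y^2·y'

Collecting, the y'-free part is the partial derivative in x and the y' coefficient is the partial derivative in y:
  ∂F/∂x = 3x^2 - y
  ∂F/∂y = -x - 3y^2

so d/dx[F(x, y(x))] = ∂F/∂x + (∂F/∂y)·y' = 0. Rearranging,
  dy/dx = -(∂F/∂x)/(∂F/∂y) = -(3x^2 - y)/(-x - 3y^2) = (3x^2 - y)/(x + 3y^2)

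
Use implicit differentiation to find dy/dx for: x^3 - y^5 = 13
Apply d/dx to both sides, remembering that y depends on x. Each occurrence of y therefore brings in a y' = dy/dx via the chain rule.

With F(x, y) equal to the left-hand side minus the right, differentiate F term by term:
  d/dx[x^3] = 3x^2
  d/dx[-y^5] = -5y^4·y'
  d/dx[-13] = 0
Adding these up, d/dx[F] = 0 becomes
  (3x^2) + (-5y^4)·y' = 0,
so isolating y',
  dy/dx = -(3x^2)/(-5y^4) = 3x^2/(5y^4)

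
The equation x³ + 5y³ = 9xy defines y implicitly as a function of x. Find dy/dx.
Differentiate the relation implicitly: treat y = y(x) and apply the chain rule, so every y-derivative picks up a y' = dy/dx factor.

With everything moved to the left-hand side, differentiate term by term:
  d/dx[x^3] = 3x^2
  d/dx[-9xy] = -9x·y' - 9y
  d/dx[5y^3] = 15y^2·y'

Separating the contributions that come from x directly and those that come through y:
  without y':      3x^2 - 9y
  multiplying y':  -9x + 15y^2

so (3x^2 - 9y) + (-9x + 15y^2)·y' = 0, and therefore
  dy/dx = -(3x^2 - 9y)/(-9x + 15y^2) = (x^2 - 3y)/(3x - 5y^2)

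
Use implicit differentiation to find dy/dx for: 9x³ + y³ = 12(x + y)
Differentiate both sides with respect to x, treating y as y(x). By the chain rule, any term containing y contributes a factor of y' = dy/dx when we differentiate it.

Move every term to one side and write the relation as F(x, y) = 0. Term by term,
  d/dx[9x^3] = 27x^2
  d/dx[-12x] = -12
  d/dx[y^3] = 3y^2·y'
  d/dx[-12y] = -12·y'

The pieces without y' make up ∂F/∂x and the coefficient of y' is ∂F/∂y:
  ∂F/∂x = 27x^2 - 12,
  ∂F/∂y = 3y^2 - 12.

Since d/dx[F] = ∂F/∂x + (∂F/∂y)·y' = 0, solve for y':
  (∂F/∂y)·y' = -∂F/∂x
  dy/dx = -(∂F/∂x)/(∂F/∂y) = -(27x^2 - 12)/(3y^2 - 12) = (4 - 9x^2)/(y^2 - 4)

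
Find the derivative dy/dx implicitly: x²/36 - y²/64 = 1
Differentiate the relation implicitly: treat y = y(x) and apply the chain rule, so every y-derivative picks up a y' = dy/dx factor.

With everything moved to the left-hand side, differentiate term by term:
  d/dx[x^2/36] = x/18
  d/dx[-y^2/64] = -y·y'/32
  d/dx[-1] = 0

Separating the contributions that come from x directly and those that come through y:
  without y':      x/18
  multiplying y':  -y/32

so (x/18) + (-y/32)·y' = 0, and therefore
  dy/dx = -(x/18)/(-y/32) = 16x/(9y)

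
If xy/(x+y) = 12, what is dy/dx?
Differentiate both sides with respect to x, treating y as y(x). By the chain rule, any term containing y contributes a factor of y' = dy/dx when we differentiate it.

Move every term to one side and write the relation as F(x, y) = 0. Term by term,
  d/dx[xy/(x + y)] = xy(-y' - 1)/(x + y)^2 + x·y'/(x + y) + y/(x + y)
  d/dx[-12] = 0

The pieces without y' make up ∂F/∂x and the coefficient of y' is ∂F/∂y:
  ∂F/∂x = -xy/(x + y)^2 + y/(x + y),
  ∂F/∂y = -xy/(x + y)^2 + x/(x + y).

Since d/dx[F] = ∂F/∂x + (∂F/∂y)·y' = 0, solve for y':
  (∂F/∂y)·y' = -∂F/∂x
  dy/dx = -(∂F/∂x)/(∂F/∂y) = -(-xy/(x + y)^2 + y/(x + y))/(-xy/(x + y)^2 + x/(x + y))
        = -(y^2/(x + y)^2)/(x^2/(x + y)^2) = -y^2/x^2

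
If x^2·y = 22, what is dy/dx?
Differentiate both sides with respect to x, treating y as y(x). By the chain rule, any term containing y contributes a factor of y' = dy/dx when we differentiate it.

Move every term to one side and write the relation as F(x, y) = 0. Term by term,
  d/dx[x^2y] = x^2·y' + 2xy
  d/dx[-22] = 0

The pieces without y' make up ∂F/∂x and the coefficient of y' is ∂F/∂y:
  ∂F/∂x = 2xy,
  ∂F/∂y = x^2.

Since d/dx[F] = ∂F/∂x + (∂F/∂y)·y' = 0, solve for y':
  (∂F/∂y)·y' = -∂F/∂x
  dy/dx = -(∂F/∂x)/(∂F/∂y) = -(2xy)/(x^2) = -2y/x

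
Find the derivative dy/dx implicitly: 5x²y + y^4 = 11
Differentiate both sides with respect to x, treating y as y(x). By the chain rule, any term containing y contributes a factor of y' = dy/dx when we differentiate it.

Move every term to one side and write the relation as F(x, y) = 0. Term by term,
  d/dx[5x^2y] = 5x^2·y' + 10xy
  d/dx[y^4] = 4y^3·y'
  d/dx[-11] = 0

The pieces without y' make up ∂F/∂x and the coefficient of y' is ∂F/∂y:
  ∂F/∂x = 10xy,
  ∂F/∂y = 5x^2 + 4y^3.

Since d/dx[F] = ∂F/∂x + (∂F/∂y)·y' = 0, solve for y':
  (∂F/∂y)·y' = -∂F/∂x
  dy/dx = -(∂F/∂x)/(∂F/∂y) = -(10xy)/(5x^2 + 4y^3) = -10xy/(5x^2 + 4y^3)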